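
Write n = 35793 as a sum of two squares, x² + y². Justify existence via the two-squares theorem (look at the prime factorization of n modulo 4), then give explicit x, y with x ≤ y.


Step 1: Factor n = 35793 = 3^2 · 41 · 97.
Step 2: Check the mod-4 condition on each prime factor: 3 ≡ 3 (mod 4), exponent 2 (must be even); 41 ≡ 1 (mod 4), exponent 1; 97 ≡ 1 (mod 4), exponent 1.
All primes ≡ 3 (mod 4) appear to even exponent (or don't appear), so by the two-squares theorem n IS expressible as a sum of two squares.
Step 3: Build a representation. Group n = k² · m with k = 3 and m = 41 · 97 = 3977 (a product of primes ≡ 1 (mod 4)); a representation of m scales to one of n via (k·x)² + (k·y)² = k²(x² + y²). Each prime p ≡ 1 (mod 4) is itself a sum of two squares; find a² by testing p − a² for a perfect square:
  41: 41 − 1² = 40, 41 − 2² = 37, 41 − 3² = 32, 41 − 4² = 25 = 5² ⇒ 41 = 4² + 5².
  97: 97 − 1² = 96, 97 − 2² = 93, 97 − 3² = 88, 97 − 4² = 81 = 9² ⇒ 97 = 4² + 9².
  Combine using the Brahmagupta–Fibonacci identity (a² + b²)(c² + d²) = (ac − bd)² + (ad + bc)² = (ac + bd)² + (ad − bc)²:
  41 · 97 = 3977: from (4² + 5²)(4² + 9²), take (4·4 − 5·9, 4·9 + 5·4) = (16 − 45, 36 + 20) = (-29, 56); dropping signs (only squares matter) gives (29, 56); check 29² + 56² = 841 + 3136 = 3977 ✓.
  Scale by k = 3: (3·29, 3·56) = (87, 168).
Step 4: Order so x ≤ y and verify: 87² + 168² = 7569 + 28224 = 35793 = n. ✓

n = 35793 = 87² + 168² (one valid representation with x ≤ y).


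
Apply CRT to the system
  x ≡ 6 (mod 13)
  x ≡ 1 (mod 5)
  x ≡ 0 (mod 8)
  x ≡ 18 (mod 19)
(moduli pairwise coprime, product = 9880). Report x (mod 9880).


Product of moduli M = 13 · 5 · 8 · 19 = 9880.
Merge one congruence at a time:
  Start: x ≡ 6 (mod 13).
  Combine with x ≡ 1 (mod 5); new modulus lcm = 65.
    Write x = 6 + 13·t and substitute into x ≡ 1 (mod 5): 13·t ≡ 1 − 6 = -5 (mod 5).
    Reduce coefficients mod 5: 3·t ≡ 0 (mod 5).
    The inverse of 3 mod 5 is 2 (since 3·2 = 6 = 1·5 + 1), so t ≡ 2·0 = 0 ≡ 0 (mod 5).
    Then x = 6 + 13·0 = 6, valid modulo lcm(13, 5) = 65: x ≡ 6 (mod 65).
  Combine with x ≡ 0 (mod 8); new modulus lcm = 520.
    Write x = 6 + 65·t and substitute into x ≡ 0 (mod 8): 65·t ≡ 0 − 6 = -6 (mod 8).
    Reduce coefficients mod 8: 1·t ≡ 2 (mod 8).
    So t ≡ 2 (mod 8).
    Then x = 6 + 65·2 = 136, valid modulo lcm(65, 8) = 520: x ≡ 136 (mod 520).
  Combine with x ≡ 18 (mod 19); new modulus lcm = 9880.
    Write x = 136 + 520·t and substitute into x ≡ 18 (mod 19): 520·t ≡ 18 − 136 = -118 (mod 19).
    Reduce coefficients mod 19: 7·t ≡ 15 (mod 19).
    The inverse of 7 mod 19 is 11 (since 7·11 = 77 = 4·19 + 1), so t ≡ 11·15 = 165 ≡ 13 (mod 19).
    Then x = 136 + 520·13 = 6896, valid modulo lcm(520, 19) = 9880: x ≡ 6896 (mod 9880).
Verify against each original: 6896 mod 13 = 6, 6896 mod 5 = 1, 6896 mod 8 = 0, 6896 mod 19 = 18.

x ≡ 6896 (mod 9880).


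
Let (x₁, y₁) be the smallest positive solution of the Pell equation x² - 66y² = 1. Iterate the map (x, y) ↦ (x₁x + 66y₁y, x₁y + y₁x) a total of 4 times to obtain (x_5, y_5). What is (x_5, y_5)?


Step 1: Find the fundamental solution (x₁, y₁) of x² - 66y² = 1.
  Expand √66 as a continued fraction. a₀ = ⌊√66⌋ = 8; iterate m_{k+1} = d_k·a_k − m_k, d_{k+1} = (66 − m_{k+1}²)/d_k, a_{k+1} = ⌊(a₀ + m_{k+1})/d_{k+1}⌋ (starting m₀ = 0, d₀ = 1), with convergents p_k = a_k·p_{k-1} + p_{k-2}, q_k = a_k·q_{k-1} + q_{k-2} (p₋₁ = 1, q₋₁ = 0):
  k = 0: a₀ = 8; p₀/q₀ = 8/1; p₀² − 66·q₀² = 64 − 66 = -2.
  k = 1: m = 8, d = 2, a = ⌊(8 + 8)/2⌋ = 8; p/q = (8·8 + 1)/(8·1 + 0) = 65/8; p² − 66·q² = 4225 − 4224 = 1.
  The first convergent with p² − 66·q² = 1 gives the fundamental solution (x₁, y₁) = (65, 8).
Step 2: Apply the recurrence (x_{n+1}, y_{n+1}) = (x₁x_n + 66y₁y_n, x₁y_n + y₁x_n) repeatedly.
  From (x_1, y_1) = (65, 8): x_2 = 65·65 + 66·8·8 = 8449; y_2 = 65·8 + 8·65 = 1040.
  From (x_2, y_2) = (8449, 1040): x_3 = 65·8449 + 66·8·1040 = 1098305; y_3 = 65·1040 + 8·8449 = 135192.
  From (x_3, y_3) = (1098305, 135192): x_4 = 65·1098305 + 66·8·135192 = 142771201; y_4 = 65·135192 + 8·1098305 = 17573920.
  From (x_4, y_4) = (142771201, 17573920): x_5 = 65·142771201 + 66·8·17573920 = 18559157825; y_5 = 65·17573920 + 8·142771201 = 2284474408.
Step 3: Verify x_5² - 66·y_5² = 344442339173258730625 - 344442339173258730624 = 1 (should be 1). ✓

(x_1, y_1) = (65, 8); (x_5, y_5) = (18559157825, 2284474408).


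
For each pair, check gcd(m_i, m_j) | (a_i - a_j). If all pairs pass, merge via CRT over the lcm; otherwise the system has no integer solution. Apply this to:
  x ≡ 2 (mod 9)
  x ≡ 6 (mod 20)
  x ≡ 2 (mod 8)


Moduli 9, 20, 8 are not pairwise coprime, so CRT works modulo lcm(m_i) when all pairwise compatibility conditions hold.
Pairwise compatibility: gcd(m_i, m_j) must divide a_i - a_j for every pair.
Merge one congruence at a time:
  Start: x ≡ 2 (mod 9).
  Combine with x ≡ 6 (mod 20): gcd(9, 20) = 1; 6 - 2 = 4, which IS divisible by 1, so compatible.
    Write x = 2 + 9·t and substitute into x ≡ 6 (mod 20): 9·t ≡ 6 − 2 = 4 (mod 20).
    The inverse of 9 mod 20 is 9 (since 9·9 = 81 = 4·20 + 1), so t ≡ 9·4 = 36 ≡ 16 (mod 20).
    Then x = 2 + 9·16 = 146, valid modulo lcm(9, 20) = 180: x ≡ 146 (mod 180).
  Combine with x ≡ 2 (mod 8): gcd(180, 8) = 4; 2 - 146 = -144, which IS divisible by 4, so compatible.
    Write x = 146 + 180·t and substitute into x ≡ 2 (mod 8): 180·t ≡ 2 − 146 = -144 (mod 8).
    Divide the congruence (and modulus) by g = 4: 45·t ≡ -36 (mod 2).
    Reduce coefficients mod 2: 1·t ≡ 0 (mod 2).
    So t ≡ 0 (mod 2).
    Then x = 146 + 180·0 = 146, valid modulo lcm(180, 8) = 360: x ≡ 146 (mod 360).
Verify: 146 mod 9 = 2, 146 mod 20 = 6, 146 mod 8 = 2.

x ≡ 146 (mod 360).


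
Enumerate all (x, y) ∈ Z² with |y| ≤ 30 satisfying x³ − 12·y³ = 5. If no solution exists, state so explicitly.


The equation is x³ - 12y³ = 5. For fixed y, x³ = 12·y³ + 5, so a solution requires the RHS to be a perfect cube.
Strategy: iterate y from -30 to 30, compute RHS = 12·y³ + 5, and check whether it is a (positive or negative) perfect cube.
Check small values of y:
  y = 0: RHS = 5 is not a perfect cube.
  y = 1: RHS = 17 is not a perfect cube.
  y = -1: RHS = -7 is not a perfect cube.
  y = 2: RHS = 101 is not a perfect cube.
  y = -2: RHS = -91 is not a perfect cube.
  y = 3: RHS = 329 is not a perfect cube.
  y = -3: RHS = -319 is not a perfect cube.
Continuing the search up to |y| = 30 finds no solutions either.
No (x, y) in the scanned range satisfies the equation.

No integer solutions with |y| ≤ 30.


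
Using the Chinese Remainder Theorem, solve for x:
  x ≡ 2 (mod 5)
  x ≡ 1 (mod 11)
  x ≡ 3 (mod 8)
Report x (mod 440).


Moduli 5, 11, 8 are pairwise coprime; by CRT there is a unique solution modulo M = 5 · 11 · 8 = 440.
Solve pairwise, accumulating the modulus:
  Start with x ≡ 2 (mod 5).
  Combine with x ≡ 1 (mod 11): since gcd(5, 11) = 1, we get a unique residue mod 55.
    Write x = 2 + 5·t and substitute into x ≡ 1 (mod 11): 5·t ≡ 1 − 2 = -1 (mod 11).
    Reduce coefficients mod 11: 5·t ≡ 10 (mod 11).
    The inverse of 5 mod 11 is 9 (since 5·9 = 45 = 4·11 + 1), so t ≡ 9·10 = 90 ≡ 2 (mod 11).
    Then x = 2 + 5·2 = 12, valid modulo lcm(5, 11) = 55: x ≡ 12 (mod 55).
  Combine with x ≡ 3 (mod 8): since gcd(55, 8) = 1, we get a unique residue mod 440.
    Write x = 12 + 55·t and substitute into x ≡ 3 (mod 8): 55·t ≡ 3 − 12 = -9 (mod 8).
    Reduce coefficients mod 8: 7·t ≡ 7 (mod 8).
    The inverse of 7 mod 8 is 7 (since 7·7 = 49 = 6·8 + 1), so t ≡ 7·7 = 49 ≡ 1 (mod 8).
    Then x = 12 + 55·1 = 67, valid modulo lcm(55, 8) = 440: x ≡ 67 (mod 440).
Verify: 67 mod 5 = 2 ✓, 67 mod 11 = 1 ✓, 67 mod 8 = 3 ✓.

x ≡ 67 (mod 440).


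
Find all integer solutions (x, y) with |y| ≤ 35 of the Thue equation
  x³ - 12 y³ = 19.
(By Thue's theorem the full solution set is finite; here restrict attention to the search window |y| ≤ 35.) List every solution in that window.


The equation is x³ - 12y³ = 19. For fixed y, x³ = 12·y³ + 19, so a solution requires the RHS to be a perfect cube.
Strategy: iterate y from -35 to 35, compute RHS = 12·y³ + 19, and check whether it is a (positive or negative) perfect cube.
Check small values of y:
  y = 0: RHS = 19 is not a perfect cube.
  y = 1: RHS = 31 is not a perfect cube.
  y = -1: RHS = 7 is not a perfect cube.
  y = 2: RHS = 115 is not a perfect cube.
  y = -2: RHS = -77 is not a perfect cube.
  y = 3: RHS = 343 = (7)³ ⇒ x = 7 works.
  y = -3: RHS = -305 is not a perfect cube.
Continuing the search up to |y| = 35 finds no further solutions beyond those listed.
Collected solutions: (7, 3).

Solutions (with |y| ≤ 35): (7, 3).


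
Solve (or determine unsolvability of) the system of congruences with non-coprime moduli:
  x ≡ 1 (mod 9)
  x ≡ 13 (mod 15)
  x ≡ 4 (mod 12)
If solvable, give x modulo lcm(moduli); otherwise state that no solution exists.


Moduli 9, 15, 12 are not pairwise coprime, so CRT works modulo lcm(m_i) when all pairwise compatibility conditions hold.
Pairwise compatibility: gcd(m_i, m_j) must divide a_i - a_j for every pair.
Merge one congruence at a time:
  Start: x ≡ 1 (mod 9).
  Combine with x ≡ 13 (mod 15): gcd(9, 15) = 3; 13 - 1 = 12, which IS divisible by 3, so compatible.
    Write x = 1 + 9·t and substitute into x ≡ 13 (mod 15): 9·t ≡ 13 − 1 = 12 (mod 15).
    Divide the congruence (and modulus) by g = 3: 3·t ≡ 4 (mod 5).
    The inverse of 3 mod 5 is 2 (since 3·2 = 6 = 1·5 + 1), so t ≡ 2·4 = 8 ≡ 3 (mod 5).
    Then x = 1 + 9·3 = 28, valid modulo lcm(9, 15) = 45: x ≡ 28 (mod 45).
  Combine with x ≡ 4 (mod 12): gcd(45, 12) = 3; 4 - 28 = -24, which IS divisible by 3, so compatible.
    Write x = 28 + 45·t and substitute into x ≡ 4 (mod 12): 45·t ≡ 4 − 28 = -24 (mod 12).
    Divide the congruence (and modulus) by g = 3: 15·t ≡ -8 (mod 4).
    Reduce coefficients mod 4: 3·t ≡ 0 (mod 4).
    The inverse of 3 mod 4 is 3 (since 3·3 = 9 = 2·4 + 1), so t ≡ 3·0 = 0 ≡ 0 (mod 4).
    Then x = 28 + 45·0 = 28, valid modulo lcm(45, 12) = 180: x ≡ 28 (mod 180).
Verify: 28 mod 9 = 1, 28 mod 15 = 13, 28 mod 12 = 4.

x ≡ 28 (mod 180).


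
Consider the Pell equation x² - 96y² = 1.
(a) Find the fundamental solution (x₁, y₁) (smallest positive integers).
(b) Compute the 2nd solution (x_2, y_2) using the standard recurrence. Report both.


Step 1: Find the fundamental solution (x₁, y₁) of x² - 96y² = 1.
  Expand √96 as a continued fraction. a₀ = ⌊√96⌋ = 9; iterate m_{k+1} = d_k·a_k − m_k, d_{k+1} = (96 − m_{k+1}²)/d_k, a_{k+1} = ⌊(a₀ + m_{k+1})/d_{k+1}⌋ (starting m₀ = 0, d₀ = 1), with convergents p_k = a_k·p_{k-1} + p_{k-2}, q_k = a_k·q_{k-1} + q_{k-2} (p₋₁ = 1, q₋₁ = 0):
  k = 0: a₀ = 9; p₀/q₀ = 9/1; p₀² − 96·q₀² = 81 − 96 = -15.
  k = 1: m = 9, d = 15, a = ⌊(9 + 9)/15⌋ = 1; p/q = (1·9 + 1)/(1·1 + 0) = 10/1; p² − 96·q² = 100 − 96 = 4.
  k = 2: m = 6, d = 4, a = ⌊(9 + 6)/4⌋ = 3; p/q = (3·10 + 9)/(3·1 + 1) = 39/4; p² − 96·q² = 1521 − 1536 = -15.
  k = 3: m = 6, d = 15, a = ⌊(9 + 6)/15⌋ = 1; p/q = (1·39 + 10)/(1·4 + 1) = 49/5; p² − 96·q² = 2401 − 2400 = 1.
  The first convergent with p² − 96·q² = 1 gives the fundamental solution (x₁, y₁) = (49, 5).
Step 2: Apply the recurrence (x_{n+1}, y_{n+1}) = (x₁x_n + 96y₁y_n, x₁y_n + y₁x_n) repeatedly.
  From (x_1, y_1) = (49, 5): x_2 = 49·49 + 96·5·5 = 4801; y_2 = 49·5 + 5·49 = 490.
Step 3: Verify x_2² - 96·y_2² = 23049601 - 23049600 = 1 (should be 1). ✓

(x_1, y_1) = (49, 5); (x_2, y_2) = (4801, 490).


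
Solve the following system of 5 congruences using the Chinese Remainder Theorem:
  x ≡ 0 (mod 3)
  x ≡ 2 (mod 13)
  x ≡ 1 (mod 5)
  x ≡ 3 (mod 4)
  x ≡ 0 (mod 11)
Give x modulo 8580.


Product of moduli M = 3 · 13 · 5 · 4 · 11 = 8580.
Merge one congruence at a time:
  Start: x ≡ 0 (mod 3).
  Combine with x ≡ 2 (mod 13); new modulus lcm = 39.
    Write x = 0 + 3·t and substitute into x ≡ 2 (mod 13): 3·t ≡ 2 − 0 = 2 (mod 13).
    The inverse of 3 mod 13 is 9 (since 3·9 = 27 = 2·13 + 1), so t ≡ 9·2 = 18 ≡ 5 (mod 13).
    Then x = 0 + 3·5 = 15, valid modulo lcm(3, 13) = 39: x ≡ 15 (mod 39).
  Combine with x ≡ 1 (mod 5); new modulus lcm = 195.
    Write x = 15 + 39·t and substitute into x ≡ 1 (mod 5): 39·t ≡ 1 − 15 = -14 (mod 5).
    Reduce coefficients mod 5: 4·t ≡ 1 (mod 5).
    The inverse of 4 mod 5 is 4 (since 4·4 = 16 = 3·5 + 1), so t ≡ 4·1 = 4 ≡ 4 (mod 5).
    Then x = 15 + 39·4 = 171, valid modulo lcm(39, 5) = 195: x ≡ 171 (mod 195).
  Combine with x ≡ 3 (mod 4); new modulus lcm = 780.
    Write x = 171 + 195·t and substitute into x ≡ 3 (mod 4): 195·t ≡ 3 − 171 = -168 (mod 4).
    Reduce coefficients mod 4: 3·t ≡ 0 (mod 4).
    The inverse of 3 mod 4 is 3 (since 3·3 = 9 = 2·4 + 1), so t ≡ 3·0 = 0 ≡ 0 (mod 4).
    Then x = 171 + 195·0 = 171, valid modulo lcm(195, 4) = 780: x ≡ 171 (mod 780).
  Combine with x ≡ 0 (mod 11); new modulus lcm = 8580.
    Write x = 171 + 780·t and substitute into x ≡ 0 (mod 11): 780·t ≡ 0 − 171 = -171 (mod 11).
    Reduce coefficients mod 11: 10·t ≡ 5 (mod 11).
    The inverse of 10 mod 11 is 10 (since 10·10 = 100 = 9·11 + 1), so t ≡ 10·5 = 50 ≡ 6 (mod 11).
    Then x = 171 + 780·6 = 4851, valid modulo lcm(780, 11) = 8580: x ≡ 4851 (mod 8580).
Verify against each original: 4851 mod 3 = 0, 4851 mod 13 = 2, 4851 mod 5 = 1, 4851 mod 4 = 3, 4851 mod 11 = 0.

x ≡ 4851 (mod 8580).


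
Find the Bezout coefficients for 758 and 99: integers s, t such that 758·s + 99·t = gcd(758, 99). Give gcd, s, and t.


Euclidean algorithm on (758, 99) — divide until remainder is 0:
  758 = 7 · 99 + 65
  99 = 1 · 65 + 34
  65 = 1 · 34 + 31
  34 = 1 · 31 + 3
  31 = 10 · 3 + 1
  3 = 3 · 1 + 0
gcd(758, 99) = 1.
Track Bezout coefficients alongside the remainders: start with r₀ = 758 = a·1 + b·0 (s = 1, t = 0) and r₁ = 99 = a·0 + b·1 (s = 0, t = 1); each new remainder r_{k+1} = r_{k-1} − q_k·r_k inherits s_{k+1} = s_{k-1} − q_k·s_k, t_{k+1} = t_{k-1} − q_k·t_k, so r_k = a·s_k + b·t_k at every step:
  q = 7: r = 65, s = 1 − 7·0 = 1, t = 0 − 7·1 = -7  (check: 758·1 + 99·(-7) = 65)
  q = 1: r = 34, s = 0 − 1·1 = -1, t = 1 − 1·(-7) = 8  (check: 758·(-1) + 99·8 = 34)
  q = 1: r = 31, s = 1 − 1·(-1) = 2, t = -7 − 1·8 = -15  (check: 758·2 + 99·(-15) = 31)
  q = 1: r = 3, s = -1 − 1·2 = -3, t = 8 − 1·(-15) = 23  (check: 758·(-3) + 99·23 = 3)
  q = 10: r = 1, s = 2 − 10·(-3) = 32, t = -15 − 10·23 = -245  (check: 758·32 + 99·(-245) = 1)
The row with r = 1 (the gcd) gives the Bezout coefficients s = 32, t = -245.
Result: 758 · (32) + 99 · (-245) = 1.

gcd(758, 99) = 1; s = 32, t = -245 (check: 758·32 + 99·(-245) = 1).


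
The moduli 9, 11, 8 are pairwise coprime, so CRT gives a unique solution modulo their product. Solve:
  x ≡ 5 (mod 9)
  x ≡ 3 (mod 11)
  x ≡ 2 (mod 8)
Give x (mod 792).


Moduli 9, 11, 8 are pairwise coprime; by CRT there is a unique solution modulo M = 9 · 11 · 8 = 792.
Solve pairwise, accumulating the modulus:
  Start with x ≡ 5 (mod 9).
  Combine with x ≡ 3 (mod 11): since gcd(9, 11) = 1, we get a unique residue mod 99.
    Write x = 5 + 9·t and substitute into x ≡ 3 (mod 11): 9·t ≡ 3 − 5 = -2 (mod 11).
    Reduce coefficients mod 11: 9·t ≡ 9 (mod 11).
    The inverse of 9 mod 11 is 5 (since 9·5 = 45 = 4·11 + 1), so t ≡ 5·9 = 45 ≡ 1 (mod 11).
    Then x = 5 + 9·1 = 14, valid modulo lcm(9, 11) = 99: x ≡ 14 (mod 99).
  Combine with x ≡ 2 (mod 8): since gcd(99, 8) = 1, we get a unique residue mod 792.
    Write x = 14 + 99·t and substitute into x ≡ 2 (mod 8): 99·t ≡ 2 − 14 = -12 (mod 8).
    Reduce coefficients mod 8: 3·t ≡ 4 (mod 8).
    The inverse of 3 mod 8 is 3 (since 3·3 = 9 = 1·8 + 1), so t ≡ 3·4 = 12 ≡ 4 (mod 8).
    Then x = 14 + 99·4 = 410, valid modulo lcm(99, 8) = 792: x ≡ 410 (mod 792).
Verify: 410 mod 9 = 5 ✓, 410 mod 11 = 3 ✓, 410 mod 8 = 2 ✓.

x ≡ 410 (mod 792).


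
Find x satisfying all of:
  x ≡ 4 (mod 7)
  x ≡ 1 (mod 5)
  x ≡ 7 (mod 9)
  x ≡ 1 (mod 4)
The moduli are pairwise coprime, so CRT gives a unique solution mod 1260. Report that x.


Product of moduli M = 7 · 5 · 9 · 4 = 1260.
Merge one congruence at a time:
  Start: x ≡ 4 (mod 7).
  Combine with x ≡ 1 (mod 5); new modulus lcm = 35.
    Write x = 4 + 7·t and substitute into x ≡ 1 (mod 5): 7·t ≡ 1 − 4 = -3 (mod 5).
    Reduce coefficients mod 5: 2·t ≡ 2 (mod 5).
    The inverse of 2 mod 5 is 3 (since 2·3 = 6 = 1·5 + 1), so t ≡ 3·2 = 6 ≡ 1 (mod 5).
    Then x = 4 + 7·1 = 11, valid modulo lcm(7, 5) = 35: x ≡ 11 (mod 35).
  Combine with x ≡ 7 (mod 9); new modulus lcm = 315.
    Write x = 11 + 35·t and substitute into x ≡ 7 (mod 9): 35·t ≡ 7 − 11 = -4 (mod 9).
    Reduce coefficients mod 9: 8·t ≡ 5 (mod 9).
    The inverse of 8 mod 9 is 8 (since 8·8 = 64 = 7·9 + 1), so t ≡ 8·5 = 40 ≡ 4 (mod 9).
    Then x = 11 + 35·4 = 151, valid modulo lcm(35, 9) = 315: x ≡ 151 (mod 315).
  Combine with x ≡ 1 (mod 4); new modulus lcm = 1260.
    Write x = 151 + 315·t and substitute into x ≡ 1 (mod 4): 315·t ≡ 1 − 151 = -150 (mod 4).
    Reduce coefficients mod 4: 3·t ≡ 2 (mod 4).
    The inverse of 3 mod 4 is 3 (since 3·3 = 9 = 2·4 + 1), so t ≡ 3·2 = 6 ≡ 2 (mod 4).
    Then x = 151 + 315·2 = 781, valid modulo lcm(315, 4) = 1260: x ≡ 781 (mod 1260).
Verify against each original: 781 mod 7 = 4, 781 mod 5 = 1, 781 mod 9 = 7, 781 mod 4 = 1.

x ≡ 781 (mod 1260).


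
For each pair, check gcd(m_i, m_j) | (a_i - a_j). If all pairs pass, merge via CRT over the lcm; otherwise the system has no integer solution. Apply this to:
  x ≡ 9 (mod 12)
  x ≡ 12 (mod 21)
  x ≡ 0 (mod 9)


Moduli 12, 21, 9 are not pairwise coprime, so CRT works modulo lcm(m_i) when all pairwise compatibility conditions hold.
Pairwise compatibility: gcd(m_i, m_j) must divide a_i - a_j for every pair.
Merge one congruence at a time:
  Start: x ≡ 9 (mod 12).
  Combine with x ≡ 12 (mod 21): gcd(12, 21) = 3; 12 - 9 = 3, which IS divisible by 3, so compatible.
    Write x = 9 + 12·t and substitute into x ≡ 12 (mod 21): 12·t ≡ 12 − 9 = 3 (mod 21).
    Divide the congruence (and modulus) by g = 3: 4·t ≡ 1 (mod 7).
    The inverse of 4 mod 7 is 2 (since 4·2 = 8 = 1·7 + 1), so t ≡ 2·1 = 2 ≡ 2 (mod 7).
    Then x = 9 + 12·2 = 33, valid modulo lcm(12, 21) = 84: x ≡ 33 (mod 84).
  Combine with x ≡ 0 (mod 9): gcd(84, 9) = 3; 0 - 33 = -33, which IS divisible by 3, so compatible.
    Write x = 33 + 84·t and substitute into x ≡ 0 (mod 9): 84·t ≡ 0 − 33 = -33 (mod 9).
    Divide the congruence (and modulus) by g = 3: 28·t ≡ -11 (mod 3).
    Reduce coefficients mod 3: 1·t ≡ 1 (mod 3).
    So t ≡ 1 (mod 3).
    Then x = 33 + 84·1 = 117, valid modulo lcm(84, 9) = 252: x ≡ 117 (mod 252).
Verify: 117 mod 12 = 9, 117 mod 21 = 12, 117 mod 9 = 0.

x ≡ 117 (mod 252).


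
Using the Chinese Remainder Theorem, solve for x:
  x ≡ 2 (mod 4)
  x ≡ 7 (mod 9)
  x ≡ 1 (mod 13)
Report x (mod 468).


Moduli 4, 9, 13 are pairwise coprime; by CRT there is a unique solution modulo M = 4 · 9 · 13 = 468.
Solve pairwise, accumulating the modulus:
  Start with x ≡ 2 (mod 4).
  Combine with x ≡ 7 (mod 9): since gcd(4, 9) = 1, we get a unique residue mod 36.
    Write x = 2 + 4·t and substitute into x ≡ 7 (mod 9): 4·t ≡ 7 − 2 = 5 (mod 9).
    The inverse of 4 mod 9 is 7 (since 4·7 = 28 = 3·9 + 1), so t ≡ 7·5 = 35 ≡ 8 (mod 9).
    Then x = 2 + 4·8 = 34, valid modulo lcm(4, 9) = 36: x ≡ 34 (mod 36).
  Combine with x ≡ 1 (mod 13): since gcd(36, 13) = 1, we get a unique residue mod 468.
    Write x = 34 + 36·t and substitute into x ≡ 1 (mod 13): 36·t ≡ 1 − 34 = -33 (mod 13).
    Reduce coefficients mod 13: 10·t ≡ 6 (mod 13).
    The inverse of 10 mod 13 is 4 (since 10·4 = 40 = 3·13 + 1), so t ≡ 4·6 = 24 ≡ 11 (mod 13).
    Then x = 34 + 36·11 = 430, valid modulo lcm(36, 13) = 468: x ≡ 430 (mod 468).
Verify: 430 mod 4 = 2 ✓, 430 mod 9 = 7 ✓, 430 mod 13 = 1 ✓.

x ≡ 430 (mod 468).


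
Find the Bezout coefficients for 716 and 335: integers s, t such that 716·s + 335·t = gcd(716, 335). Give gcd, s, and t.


Euclidean algorithm on (716, 335) — divide until remainder is 0:
  716 = 2 · 335 + 46
  335 = 7 · 46 + 13
  46 = 3 · 13 + 7
  13 = 1 · 7 + 6
  7 = 1 · 6 + 1
  6 = 6 · 1 + 0
gcd(716, 335) = 1.
Track Bezout coefficients alongside the remainders: start with r₀ = 716 = a·1 + b·0 (s = 1, t = 0) and r₁ = 335 = a·0 + b·1 (s = 0, t = 1); each new remainder r_{k+1} = r_{k-1} − q_k·r_k inherits s_{k+1} = s_{k-1} − q_k·s_k, t_{k+1} = t_{k-1} − q_k·t_k, so r_k = a·s_k + b·t_k at every step:
  q = 2: r = 46, s = 1 − 2·0 = 1, t = 0 − 2·1 = -2  (check: 716·1 + 335·(-2) = 46)
  q = 7: r = 13, s = 0 − 7·1 = -7, t = 1 − 7·(-2) = 15  (check: 716·(-7) + 335·15 = 13)
  q = 3: r = 7, s = 1 − 3·(-7) = 22, t = -2 − 3·15 = -47  (check: 716·22 + 335·(-47) = 7)
  q = 1: r = 6, s = -7 − 1·22 = -29, t = 15 − 1·(-47) = 62  (check: 716·(-29) + 335·62 = 6)
  q = 1: r = 1, s = 22 − 1·(-29) = 51, t = -47 − 1·62 = -109  (check: 716·51 + 335·(-109) = 1)
The row with r = 1 (the gcd) gives the Bezout coefficients s = 51, t = -109.
Result: 716 · (51) + 335 · (-109) = 1.

gcd(716, 335) = 1; s = 51, t = -109 (check: 716·51 + 335·(-109) = 1).


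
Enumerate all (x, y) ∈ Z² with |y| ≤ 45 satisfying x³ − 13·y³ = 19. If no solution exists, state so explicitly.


The equation is x³ - 13y³ = 19. For fixed y, x³ = 13·y³ + 19, so a solution requires the RHS to be a perfect cube.
Strategy: iterate y from -45 to 45, compute RHS = 13·y³ + 19, and check whether it is a (positive or negative) perfect cube.
Check small values of y:
  y = 0: RHS = 19 is not a perfect cube.
  y = 1: RHS = 32 is not a perfect cube.
  y = -1: RHS = 6 is not a perfect cube.
  y = 2: RHS = 123 is not a perfect cube.
  y = -2: RHS = -85 is not a perfect cube.
  y = 3: RHS = 370 is not a perfect cube.
  y = -3: RHS = -332 is not a perfect cube.
Continuing the search up to |y| = 45 finds no solutions either.
No (x, y) in the scanned range satisfies the equation.

No integer solutions with |y| ≤ 45.


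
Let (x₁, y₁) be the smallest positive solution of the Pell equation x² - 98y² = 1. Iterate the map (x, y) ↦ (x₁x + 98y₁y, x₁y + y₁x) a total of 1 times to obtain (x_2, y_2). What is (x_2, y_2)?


Step 1: Find the fundamental solution (x₁, y₁) of x² - 98y² = 1.
  Expand √98 as a continued fraction. a₀ = ⌊√98⌋ = 9; iterate m_{k+1} = d_k·a_k − m_k, d_{k+1} = (98 − m_{k+1}²)/d_k, a_{k+1} = ⌊(a₀ + m_{k+1})/d_{k+1}⌋ (starting m₀ = 0, d₀ = 1), with convergents p_k = a_k·p_{k-1} + p_{k-2}, q_k = a_k·q_{k-1} + q_{k-2} (p₋₁ = 1, q₋₁ = 0):
  k = 0: a₀ = 9; p₀/q₀ = 9/1; p₀² − 98·q₀² = 81 − 98 = -17.
  k = 1: m = 9, d = 17, a = ⌊(9 + 9)/17⌋ = 1; p/q = (1·9 + 1)/(1·1 + 0) = 10/1; p² − 98·q² = 100 − 98 = 2.
  k = 2: m = 8, d = 2, a = ⌊(9 + 8)/2⌋ = 8; p/q = (8·10 + 9)/(8·1 + 1) = 89/9; p² − 98·q² = 7921 − 7938 = -17.
  k = 3: m = 8, d = 17, a = ⌊(9 + 8)/17⌋ = 1; p/q = (1·89 + 10)/(1·9 + 1) = 99/10; p² − 98·q² = 9801 − 9800 = 1.
  The first convergent with p² − 98·q² = 1 gives the fundamental solution (x₁, y₁) = (99, 10).
Step 2: Apply the recurrence (x_{n+1}, y_{n+1}) = (x₁x_n + 98y₁y_n, x₁y_n + y₁x_n) repeatedly.
  From (x_1, y_1) = (99, 10): x_2 = 99·99 + 98·10·10 = 19601; y_2 = 99·10 + 10·99 = 1980.
Step 3: Verify x_2² - 98·y_2² = 384199201 - 384199200 = 1 (should be 1). ✓

(x_1, y_1) = (99, 10); (x_2, y_2) = (19601, 1980).


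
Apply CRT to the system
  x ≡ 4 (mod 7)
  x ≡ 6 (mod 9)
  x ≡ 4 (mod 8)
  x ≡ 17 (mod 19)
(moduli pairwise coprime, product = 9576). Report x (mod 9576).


Product of moduli M = 7 · 9 · 8 · 19 = 9576.
Merge one congruence at a time:
  Start: x ≡ 4 (mod 7).
  Combine with x ≡ 6 (mod 9); new modulus lcm = 63.
    Write x = 4 + 7·t and substitute into x ≡ 6 (mod 9): 7·t ≡ 6 − 4 = 2 (mod 9).
    The inverse of 7 mod 9 is 4 (since 7·4 = 28 = 3·9 + 1), so t ≡ 4·2 = 8 ≡ 8 (mod 9).
    Then x = 4 + 7·8 = 60, valid modulo lcm(7, 9) = 63: x ≡ 60 (mod 63).
  Combine with x ≡ 4 (mod 8); new modulus lcm = 504.
    Write x = 60 + 63·t and substitute into x ≡ 4 (mod 8): 63·t ≡ 4 − 60 = -56 (mod 8).
    Reduce coefficients mod 8: 7·t ≡ 0 (mod 8).
    The inverse of 7 mod 8 is 7 (since 7·7 = 49 = 6·8 + 1), so t ≡ 7·0 = 0 ≡ 0 (mod 8).
    Then x = 60 + 63·0 = 60, valid modulo lcm(63, 8) = 504: x ≡ 60 (mod 504).
  Combine with x ≡ 17 (mod 19); new modulus lcm = 9576.
    Write x = 60 + 504·t and substitute into x ≡ 17 (mod 19): 504·t ≡ 17 − 60 = -43 (mod 19).
    Reduce coefficients mod 19: 10·t ≡ 14 (mod 19).
    The inverse of 10 mod 19 is 2 (since 10·2 = 20 = 1·19 + 1), so t ≡ 2·14 = 28 ≡ 9 (mod 19).
    Then x = 60 + 504·9 = 4596, valid modulo lcm(504, 19) = 9576: x ≡ 4596 (mod 9576).
Verify against each original: 4596 mod 7 = 4, 4596 mod 9 = 6, 4596 mod 8 = 4, 4596 mod 19 = 17.

x ≡ 4596 (mod 9576).


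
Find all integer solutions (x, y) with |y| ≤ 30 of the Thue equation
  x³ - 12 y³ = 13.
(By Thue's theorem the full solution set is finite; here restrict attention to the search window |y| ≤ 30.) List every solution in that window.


The equation is x³ - 12y³ = 13. For fixed y, x³ = 12·y³ + 13, so a solution requires the RHS to be a perfect cube.
Strategy: iterate y from -30 to 30, compute RHS = 12·y³ + 13, and check whether it is a (positive or negative) perfect cube.
Check small values of y:
  y = 0: RHS = 13 is not a perfect cube.
  y = 1: RHS = 25 is not a perfect cube.
  y = -1: RHS = 1 = (1)³ ⇒ x = 1 works.
  y = 2: RHS = 109 is not a perfect cube.
  y = -2: RHS = -83 is not a perfect cube.
  y = 3: RHS = 337 is not a perfect cube.
  y = -3: RHS = -311 is not a perfect cube.
Continuing the search up to |y| = 30 finds no further solutions beyond those listed.
Collected solutions: (1, -1).

Solutions (with |y| ≤ 30): (1, -1).


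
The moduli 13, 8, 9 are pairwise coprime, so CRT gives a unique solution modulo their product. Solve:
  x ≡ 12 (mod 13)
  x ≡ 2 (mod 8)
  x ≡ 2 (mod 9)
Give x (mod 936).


Moduli 13, 8, 9 are pairwise coprime; by CRT there is a unique solution modulo M = 13 · 8 · 9 = 936.
Solve pairwise, accumulating the modulus:
  Start with x ≡ 12 (mod 13).
  Combine with x ≡ 2 (mod 8): since gcd(13, 8) = 1, we get a unique residue mod 104.
    Write x = 12 + 13·t and substitute into x ≡ 2 (mod 8): 13·t ≡ 2 − 12 = -10 (mod 8).
    Reduce coefficients mod 8: 5·t ≡ 6 (mod 8).
    The inverse of 5 mod 8 is 5 (since 5·5 = 25 = 3·8 + 1), so t ≡ 5·6 = 30 ≡ 6 (mod 8).
    Then x = 12 + 13·6 = 90, valid modulo lcm(13, 8) = 104: x ≡ 90 (mod 104).
  Combine with x ≡ 2 (mod 9): since gcd(104, 9) = 1, we get a unique residue mod 936.
    Write x = 90 + 104·t and substitute into x ≡ 2 (mod 9): 104·t ≡ 2 − 90 = -88 (mod 9).
    Reduce coefficients mod 9: 5·t ≡ 2 (mod 9).
    The inverse of 5 mod 9 is 2 (since 5·2 = 10 = 1·9 + 1), so t ≡ 2·2 = 4 ≡ 4 (mod 9).
    Then x = 90 + 104·4 = 506, valid modulo lcm(104, 9) = 936: x ≡ 506 (mod 936).
Verify: 506 mod 13 = 12 ✓, 506 mod 8 = 2 ✓, 506 mod 9 = 2 ✓.

x ≡ 506 (mod 936).


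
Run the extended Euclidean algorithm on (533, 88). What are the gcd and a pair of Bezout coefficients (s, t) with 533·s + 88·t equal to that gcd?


Euclidean algorithm on (533, 88) — divide until remainder is 0:
  533 = 6 · 88 + 5
  88 = 17 · 5 + 3
  5 = 1 · 3 + 2
  3 = 1 · 2 + 1
  2 = 2 · 1 + 0
gcd(533, 88) = 1.
Track Bezout coefficients alongside the remainders: start with r₀ = 533 = a·1 + b·0 (s = 1, t = 0) and r₁ = 88 = a·0 + b·1 (s = 0, t = 1); each new remainder r_{k+1} = r_{k-1} − q_k·r_k inherits s_{k+1} = s_{k-1} − q_k·s_k, t_{k+1} = t_{k-1} − q_k·t_k, so r_k = a·s_k + b·t_k at every step:
  q = 6: r = 5, s = 1 − 6·0 = 1, t = 0 − 6·1 = -6  (check: 533·1 + 88·(-6) = 5)
  q = 17: r = 3, s = 0 − 17·1 = -17, t = 1 − 17·(-6) = 103  (check: 533·(-17) + 88·103 = 3)
  q = 1: r = 2, s = 1 − 1·(-17) = 18, t = -6 − 1·103 = -109  (check: 533·18 + 88·(-109) = 2)
  q = 1: r = 1, s = -17 − 1·18 = -35, t = 103 − 1·(-109) = 212  (check: 533·(-35) + 88·212 = 1)
The row with r = 1 (the gcd) gives the Bezout coefficients s = -35, t = 212.
Result: 533 · (-35) + 88 · (212) = 1.

gcd(533, 88) = 1; s = -35, t = 212 (check: 533·(-35) + 88·212 = 1).


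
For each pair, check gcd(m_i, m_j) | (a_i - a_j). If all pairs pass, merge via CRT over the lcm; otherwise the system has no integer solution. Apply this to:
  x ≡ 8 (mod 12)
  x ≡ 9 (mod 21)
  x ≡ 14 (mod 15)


Moduli 12, 21, 15 are not pairwise coprime, so CRT works modulo lcm(m_i) when all pairwise compatibility conditions hold.
Pairwise compatibility: gcd(m_i, m_j) must divide a_i - a_j for every pair.
Merge one congruence at a time:
  Start: x ≡ 8 (mod 12).
  Combine with x ≡ 9 (mod 21): gcd(12, 21) = 3, and 9 - 8 = 1 is NOT divisible by 3.
    ⇒ system is inconsistent (no integer solution).

No solution (the system is inconsistent).


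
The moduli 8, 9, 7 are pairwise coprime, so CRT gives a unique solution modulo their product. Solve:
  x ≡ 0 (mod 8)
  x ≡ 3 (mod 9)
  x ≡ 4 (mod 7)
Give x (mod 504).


Moduli 8, 9, 7 are pairwise coprime; by CRT there is a unique solution modulo M = 8 · 9 · 7 = 504.
Solve pairwise, accumulating the modulus:
  Start with x ≡ 0 (mod 8).
  Combine with x ≡ 3 (mod 9): since gcd(8, 9) = 1, we get a unique residue mod 72.
    Write x = 0 + 8·t and substitute into x ≡ 3 (mod 9): 8·t ≡ 3 − 0 = 3 (mod 9).
    The inverse of 8 mod 9 is 8 (since 8·8 = 64 = 7·9 + 1), so t ≡ 8·3 = 24 ≡ 6 (mod 9).
    Then x = 0 + 8·6 = 48, valid modulo lcm(8, 9) = 72: x ≡ 48 (mod 72).
  Combine with x ≡ 4 (mod 7): since gcd(72, 7) = 1, we get a unique residue mod 504.
    Write x = 48 + 72·t and substitute into x ≡ 4 (mod 7): 72·t ≡ 4 − 48 = -44 (mod 7).
    Reduce coefficients mod 7: 2·t ≡ 5 (mod 7).
    The inverse of 2 mod 7 is 4 (since 2·4 = 8 = 1·7 + 1), so t ≡ 4·5 = 20 ≡ 6 (mod 7).
    Then x = 48 + 72·6 = 480, valid modulo lcm(72, 7) = 504: x ≡ 480 (mod 504).
Verify: 480 mod 8 = 0 ✓, 480 mod 9 = 3 ✓, 480 mod 7 = 4 ✓.

x ≡ 480 (mod 504).


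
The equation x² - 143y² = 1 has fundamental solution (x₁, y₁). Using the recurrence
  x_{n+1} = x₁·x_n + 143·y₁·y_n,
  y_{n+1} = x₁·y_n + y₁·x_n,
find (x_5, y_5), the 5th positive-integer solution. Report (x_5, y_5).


Step 1: Find the fundamental solution (x₁, y₁) of x² - 143y² = 1.
  Expand √143 as a continued fraction. a₀ = ⌊√143⌋ = 11; iterate m_{k+1} = d_k·a_k − m_k, d_{k+1} = (143 − m_{k+1}²)/d_k, a_{k+1} = ⌊(a₀ + m_{k+1})/d_{k+1}⌋ (starting m₀ = 0, d₀ = 1), with convergents p_k = a_k·p_{k-1} + p_{k-2}, q_k = a_k·q_{k-1} + q_{k-2} (p₋₁ = 1, q₋₁ = 0):
  k = 0: a₀ = 11; p₀/q₀ = 11/1; p₀² − 143·q₀² = 121 − 143 = -22.
  k = 1: m = 11, d = 22, a = ⌊(11 + 11)/22⌋ = 1; p/q = (1·11 + 1)/(1·1 + 0) = 12/1; p² − 143·q² = 144 − 143 = 1.
  The first convergent with p² − 143·q² = 1 gives the fundamental solution (x₁, y₁) = (12, 1).
Step 2: Apply the recurrence (x_{n+1}, y_{n+1}) = (x₁x_n + 143y₁y_n, x₁y_n + y₁x_n) repeatedly.
  From (x_1, y_1) = (12, 1): x_2 = 12·12 + 143·1·1 = 287; y_2 = 12·1 + 1·12 = 24.
  From (x_2, y_2) = (287, 24): x_3 = 12·287 + 143·1·24 = 6876; y_3 = 12·24 + 1·287 = 575.
  From (x_3, y_3) = (6876, 575): x_4 = 12·6876 + 143·1·575 = 164737; y_4 = 12·575 + 1·6876 = 13776.
  From (x_4, y_4) = (164737, 13776): x_5 = 12·164737 + 143·1·13776 = 3946812; y_5 = 12·13776 + 1·164737 = 330049.
Step 3: Verify x_5² - 143·y_5² = 15577324963344 - 15577324963343 = 1 (should be 1). ✓

(x_1, y_1) = (12, 1); (x_5, y_5) = (3946812, 330049).


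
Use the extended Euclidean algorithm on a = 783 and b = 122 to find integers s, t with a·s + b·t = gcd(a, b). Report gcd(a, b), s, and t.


Euclidean algorithm on (783, 122) — divide until remainder is 0:
  783 = 6 · 122 + 51
  122 = 2 · 51 + 20
  51 = 2 · 20 + 11
  20 = 1 · 11 + 9
  11 = 1 · 9 + 2
  9 = 4 · 2 + 1
  2 = 2 · 1 + 0
gcd(783, 122) = 1.
Track Bezout coefficients alongside the remainders: start with r₀ = 783 = a·1 + b·0 (s = 1, t = 0) and r₁ = 122 = a·0 + b·1 (s = 0, t = 1); each new remainder r_{k+1} = r_{k-1} − q_k·r_k inherits s_{k+1} = s_{k-1} − q_k·s_k, t_{k+1} = t_{k-1} − q_k·t_k, so r_k = a·s_k + b·t_k at every step:
  q = 6: r = 51, s = 1 − 6·0 = 1, t = 0 − 6·1 = -6  (check: 783·1 + 122·(-6) = 51)
  q = 2: r = 20, s = 0 − 2·1 = -2, t = 1 − 2·(-6) = 13  (check: 783·(-2) + 122·13 = 20)
  q = 2: r = 11, s = 1 − 2·(-2) = 5, t = -6 − 2·13 = -32  (check: 783·5 + 122·(-32) = 11)
  q = 1: r = 9, s = -2 − 1·5 = -7, t = 13 − 1·(-32) = 45  (check: 783·(-7) + 122·45 = 9)
  q = 1: r = 2, s = 5 − 1·(-7) = 12, t = -32 − 1·45 = -77  (check: 783·12 + 122·(-77) = 2)
  q = 4: r = 1, s = -7 − 4·12 = -55, t = 45 − 4·(-77) = 353  (check: 783·(-55) + 122·353 = 1)
The row with r = 1 (the gcd) gives the Bezout coefficients s = -55, t = 353.
Result: 783 · (-55) + 122 · (353) = 1.

gcd(783, 122) = 1; s = -55, t = 353 (check: 783·(-55) + 122·353 = 1).


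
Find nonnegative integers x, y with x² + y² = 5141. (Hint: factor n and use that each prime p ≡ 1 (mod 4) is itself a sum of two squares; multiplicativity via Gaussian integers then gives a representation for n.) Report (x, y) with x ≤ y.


Step 1: Factor n = 5141 = 53 · 97.
Step 2: Check the mod-4 condition on each prime factor: 53 ≡ 1 (mod 4), exponent 1; 97 ≡ 1 (mod 4), exponent 1.
All primes ≡ 3 (mod 4) appear to even exponent (or don't appear), so by the two-squares theorem n IS expressible as a sum of two squares.
Step 3: Build a representation. Here n = 53 · 97 is a product of primes ≡ 1 (mod 4). Each prime p ≡ 1 (mod 4) is itself a sum of two squares; find a² by testing p − a² for a perfect square:
  53: 53 − 1² = 52, 53 − 2² = 49 = 7² ⇒ 53 = 2² + 7².
  97: 97 − 1² = 96, 97 − 2² = 93, 97 − 3² = 88, 97 − 4² = 81 = 9² ⇒ 97 = 4² + 9².
  Combine using the Brahmagupta–Fibonacci identity (a² + b²)(c² + d²) = (ac − bd)² + (ad + bc)² = (ac + bd)² + (ad − bc)²:
  53 · 97 = 5141: from (2² + 7²)(4² + 9²), take (2·4 − 7·9, 2·9 + 7·4) = (8 − 63, 18 + 28) = (-55, 46); dropping signs (only squares matter) gives (55, 46); check 55² + 46² = 3025 + 2116 = 5141 ✓.
Step 4: Order so x ≤ y and verify: 46² + 55² = 2116 + 3025 = 5141 = n. ✓

n = 5141 = 46² + 55² (one valid representation with x ≤ y).


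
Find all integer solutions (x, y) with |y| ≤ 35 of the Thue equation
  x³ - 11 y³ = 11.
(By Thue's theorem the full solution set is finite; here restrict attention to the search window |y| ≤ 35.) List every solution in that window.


The equation is x³ - 11y³ = 11. For fixed y, x³ = 11·y³ + 11, so a solution requires the RHS to be a perfect cube.
Strategy: iterate y from -35 to 35, compute RHS = 11·y³ + 11, and check whether it is a (positive or negative) perfect cube.
Check small values of y:
  y = 0: RHS = 11 is not a perfect cube.
  y = 1: RHS = 22 is not a perfect cube.
  y = -1: RHS = 0 = (0)³ ⇒ x = 0 works.
  y = 2: RHS = 99 is not a perfect cube.
  y = -2: RHS = -77 is not a perfect cube.
  y = 3: RHS = 308 is not a perfect cube.
  y = -3: RHS = -286 is not a perfect cube.
Continuing the search up to |y| = 35 finds no further solutions beyond those listed.
Collected solutions: (0, -1).

Solutions (with |y| ≤ 35): (0, -1).


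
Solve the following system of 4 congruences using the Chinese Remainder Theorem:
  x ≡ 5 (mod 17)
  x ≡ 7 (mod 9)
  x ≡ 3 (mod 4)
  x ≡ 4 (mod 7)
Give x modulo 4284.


Product of moduli M = 17 · 9 · 4 · 7 = 4284.
Merge one congruence at a time:
  Start: x ≡ 5 (mod 17).
  Combine with x ≡ 7 (mod 9); new modulus lcm = 153.
    Write x = 5 + 17·t and substitute into x ≡ 7 (mod 9): 17·t ≡ 7 − 5 = 2 (mod 9).
    Reduce coefficients mod 9: 8·t ≡ 2 (mod 9).
    The inverse of 8 mod 9 is 8 (since 8·8 = 64 = 7·9 + 1), so t ≡ 8·2 = 16 ≡ 7 (mod 9).
    Then x = 5 + 17·7 = 124, valid modulo lcm(17, 9) = 153: x ≡ 124 (mod 153).
  Combine with x ≡ 3 (mod 4); new modulus lcm = 612.
    Write x = 124 + 153·t and substitute into x ≡ 3 (mod 4): 153·t ≡ 3 − 124 = -121 (mod 4).
    Reduce coefficients mod 4: 1·t ≡ 3 (mod 4).
    So t ≡ 3 (mod 4).
    Then x = 124 + 153·3 = 583, valid modulo lcm(153, 4) = 612: x ≡ 583 (mod 612).
  Combine with x ≡ 4 (mod 7); new modulus lcm = 4284.
    Write x = 583 + 612·t and substitute into x ≡ 4 (mod 7): 612·t ≡ 4 − 583 = -579 (mod 7).
    Reduce coefficients mod 7: 3·t ≡ 2 (mod 7).
    The inverse of 3 mod 7 is 5 (since 3·5 = 15 = 2·7 + 1), so t ≡ 5·2 = 10 ≡ 3 (mod 7).
    Then x = 583 + 612·3 = 2419, valid modulo lcm(612, 7) = 4284: x ≡ 2419 (mod 4284).
Verify against each original: 2419 mod 17 = 5, 2419 mod 9 = 7, 2419 mod 4 = 3, 2419 mod 7 = 4.

x ≡ 2419 (mod 4284).


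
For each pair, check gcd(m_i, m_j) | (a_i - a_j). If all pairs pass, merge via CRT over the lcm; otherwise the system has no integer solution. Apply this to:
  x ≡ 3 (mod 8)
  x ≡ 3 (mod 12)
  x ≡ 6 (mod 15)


Moduli 8, 12, 15 are not pairwise coprime, so CRT works modulo lcm(m_i) when all pairwise compatibility conditions hold.
Pairwise compatibility: gcd(m_i, m_j) must divide a_i - a_j for every pair.
Merge one congruence at a time:
  Start: x ≡ 3 (mod 8).
  Combine with x ≡ 3 (mod 12): gcd(8, 12) = 4; 3 - 3 = 0, which IS divisible by 4, so compatible.
    Write x = 3 + 8·t and substitute into x ≡ 3 (mod 12): 8·t ≡ 3 − 3 = 0 (mod 12).
    Divide the congruence (and modulus) by g = 4: 2·t ≡ 0 (mod 3).
    The inverse of 2 mod 3 is 2 (since 2·2 = 4 = 1·3 + 1), so t ≡ 2·0 = 0 ≡ 0 (mod 3).
    Then x = 3 + 8·0 = 3, valid modulo lcm(8, 12) = 24: x ≡ 3 (mod 24).
  Combine with x ≡ 6 (mod 15): gcd(24, 15) = 3; 6 - 3 = 3, which IS divisible by 3, so compatible.
    Write x = 3 + 24·t and substitute into x ≡ 6 (mod 15): 24·t ≡ 6 − 3 = 3 (mod 15).
    Divide the congruence (and modulus) by g = 3: 8·t ≡ 1 (mod 5).
    Reduce coefficients mod 5: 3·t ≡ 1 (mod 5).
    The inverse of 3 mod 5 is 2 (since 3·2 = 6 = 1·5 + 1), so t ≡ 2·1 = 2 ≡ 2 (mod 5).
    Then x = 3 + 24·2 = 51, valid modulo lcm(24, 15) = 120: x ≡ 51 (mod 120).
Verify: 51 mod 8 = 3, 51 mod 12 = 3, 51 mod 15 = 6.

x ≡ 51 (mod 120).


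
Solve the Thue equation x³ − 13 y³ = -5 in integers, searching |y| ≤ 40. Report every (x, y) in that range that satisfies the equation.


The equation is x³ - 13y³ = -5. For fixed y, x³ = 13·y³ − 5, so a solution requires the RHS to be a perfect cube.
Strategy: iterate y from -40 to 40, compute RHS = 13·y³ − 5, and check whether it is a (positive or negative) perfect cube.
Check small values of y:
  y = 0: RHS = -5 is not a perfect cube.
  y = 1: RHS = 8 = (2)³ ⇒ x = 2 works.
  y = -1: RHS = -18 is not a perfect cube.
  y = 2: RHS = 99 is not a perfect cube.
  y = -2: RHS = -109 is not a perfect cube.
  y = 3: RHS = 346 is not a perfect cube.
  y = -3: RHS = -356 is not a perfect cube.
Continuing the search up to |y| = 40 finds no further solutions beyond those listed.
Collected solutions: (2, 1).

Solutions (with |y| ≤ 40): (2, 1).


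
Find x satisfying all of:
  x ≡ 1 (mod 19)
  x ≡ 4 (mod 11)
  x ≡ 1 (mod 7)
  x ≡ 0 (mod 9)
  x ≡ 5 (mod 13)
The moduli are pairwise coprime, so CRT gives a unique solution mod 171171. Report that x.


Product of moduli M = 19 · 11 · 7 · 9 · 13 = 171171.
Merge one congruence at a time:
  Start: x ≡ 1 (mod 19).
  Combine with x ≡ 4 (mod 11); new modulus lcm = 209.
    Write x = 1 + 19·t and substitute into x ≡ 4 (mod 11): 19·t ≡ 4 − 1 = 3 (mod 11).
    Reduce coefficients mod 11: 8·t ≡ 3 (mod 11).
    The inverse of 8 mod 11 is 7 (since 8·7 = 56 = 5·11 + 1), so t ≡ 7·3 = 21 ≡ 10 (mod 11).
    Then x = 1 + 19·10 = 191, valid modulo lcm(19, 11) = 209: x ≡ 191 (mod 209).
  Combine with x ≡ 1 (mod 7); new modulus lcm = 1463.
    Write x = 191 + 209·t and substitute into x ≡ 1 (mod 7): 209·t ≡ 1 − 191 = -190 (mod 7).
    Reduce coefficients mod 7: 6·t ≡ 6 (mod 7).
    The inverse of 6 mod 7 is 6 (since 6·6 = 36 = 5·7 + 1), so t ≡ 6·6 = 36 ≡ 1 (mod 7).
    Then x = 191 + 209·1 = 400, valid modulo lcm(209, 7) = 1463: x ≡ 400 (mod 1463).
  Combine with x ≡ 0 (mod 9); new modulus lcm = 13167.
    Write x = 400 + 1463·t and substitute into x ≡ 0 (mod 9): 1463·t ≡ 0 − 400 = -400 (mod 9).
    Reduce coefficients mod 9: 5·t ≡ 5 (mod 9).
    The inverse of 5 mod 9 is 2 (since 5·2 = 10 = 1·9 + 1), so t ≡ 2·5 = 10 ≡ 1 (mod 9).
    Then x = 400 + 1463·1 = 1863, valid modulo lcm(1463, 9) = 13167: x ≡ 1863 (mod 13167).
  Combine with x ≡ 5 (mod 13); new modulus lcm = 171171.
    Write x = 1863 + 13167·t and substitute into x ≡ 5 (mod 13): 13167·t ≡ 5 − 1863 = -1858 (mod 13).
    Reduce coefficients mod 13: 11·t ≡ 1 (mod 13).
    The inverse of 11 mod 13 is 6 (since 11·6 = 66 = 5·13 + 1), so t ≡ 6·1 = 6 ≡ 6 (mod 13).
    Then x = 1863 + 13167·6 = 80865, valid modulo lcm(13167, 13) = 171171: x ≡ 80865 (mod 171171).
Verify against each original: 80865 mod 19 = 1, 80865 mod 11 = 4, 80865 mod 7 = 1, 80865 mod 9 = 0, 80865 mod 13 = 5.

x ≡ 80865 (mod 171171).
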